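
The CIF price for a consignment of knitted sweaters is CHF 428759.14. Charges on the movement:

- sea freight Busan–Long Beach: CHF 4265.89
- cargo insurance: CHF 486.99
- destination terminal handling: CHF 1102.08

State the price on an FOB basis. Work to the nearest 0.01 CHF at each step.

Not relevant to the conversion: destination terminal — on the buyer under both terms; not part of either seller's price.
From CIF to FOB, the seller no longer bears: freight, insurance.
FOB price = 428759.14 − 4265.89 − 486.99 = 424006.26

FOB price: CHF 424006.26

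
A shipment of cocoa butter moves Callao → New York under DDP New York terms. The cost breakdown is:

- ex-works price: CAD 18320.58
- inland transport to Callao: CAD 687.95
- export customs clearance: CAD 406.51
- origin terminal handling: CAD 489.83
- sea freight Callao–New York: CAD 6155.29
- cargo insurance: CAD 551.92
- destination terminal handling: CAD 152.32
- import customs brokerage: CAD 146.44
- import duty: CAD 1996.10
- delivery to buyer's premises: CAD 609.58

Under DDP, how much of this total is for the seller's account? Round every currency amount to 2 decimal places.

DDP: the seller bears all costs including import duty.
Seller's account: goods 18320.58 + inland to port 687.95 + export clearance 406.51 + origin terminal 489.83 + freight 6155.29 + insurance 551.92 + destination terminal 152.32 + brokerage 146.44 + duty 1996.10 + delivery 609.58 = 29516.52
Buyer's account: 0.00

Seller's account: CAD 29516.52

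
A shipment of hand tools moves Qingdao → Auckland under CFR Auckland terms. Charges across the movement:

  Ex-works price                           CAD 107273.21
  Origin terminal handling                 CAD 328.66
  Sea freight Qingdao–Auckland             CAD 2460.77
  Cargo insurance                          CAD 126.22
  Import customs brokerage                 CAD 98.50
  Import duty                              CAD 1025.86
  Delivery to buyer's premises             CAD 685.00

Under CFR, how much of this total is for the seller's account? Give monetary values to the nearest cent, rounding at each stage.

CFR: the seller pays costs through ocean freight to the destination port, but not insurance.
Seller's account: goods 107273.21 + origin terminal 328.66 + freight 2460.77 = 110062.64
Buyer's account: insurance 126.22 + brokerage 98.50 + duty 1025.86 + delivery 685.00 = 1935.58

Seller's account: CAD 110062.64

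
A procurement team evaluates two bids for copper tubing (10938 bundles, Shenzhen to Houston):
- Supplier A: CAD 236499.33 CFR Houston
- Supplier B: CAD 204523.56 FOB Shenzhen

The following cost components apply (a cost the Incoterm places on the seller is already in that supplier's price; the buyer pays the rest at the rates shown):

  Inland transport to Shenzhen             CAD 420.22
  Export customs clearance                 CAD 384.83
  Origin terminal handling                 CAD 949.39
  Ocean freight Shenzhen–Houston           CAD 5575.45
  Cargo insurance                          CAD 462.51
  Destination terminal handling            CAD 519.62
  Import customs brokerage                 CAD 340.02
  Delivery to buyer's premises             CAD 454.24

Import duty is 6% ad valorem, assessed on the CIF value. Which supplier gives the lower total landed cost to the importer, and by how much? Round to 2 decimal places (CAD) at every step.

Supplier B is cheaper by CAD 27984.34

Supplier A (CFR):
CIF value = CFR price + insurance = 236499.33 + 462.51 = 236961.84
Import duty = 236961.84 × 6% = 14217.71
Buyer bears (A): 462.51 + 519.62 + 340.02 + 454.24 = 1776.39
Landed cost (A) = invoice 236499.33 + 1776.39 + duty 14217.71 = 252493.43
Supplier B (FOB):
CIF value = FOB price + freight + insurance = 204523.56 + 5575.45 + 462.51 = 210561.52
Import duty = 210561.52 × 6% = 12633.69
Buyer bears (B): 5575.45 + 462.51 + 519.62 + 340.02 + 454.24 = 7351.84
Landed cost (B) = invoice 204523.56 + 7351.84 + duty 12633.69 = 224509.09
Difference = |252493.43 − 224509.09| = 27984.34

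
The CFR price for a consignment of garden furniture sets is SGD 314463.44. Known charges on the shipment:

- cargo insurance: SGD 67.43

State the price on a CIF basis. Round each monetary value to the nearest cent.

CIF price: SGD 314530.87

From CFR to CIF, the seller additionally bears: insurance.
CIF price = 314463.44 + 67.43 = 314530.87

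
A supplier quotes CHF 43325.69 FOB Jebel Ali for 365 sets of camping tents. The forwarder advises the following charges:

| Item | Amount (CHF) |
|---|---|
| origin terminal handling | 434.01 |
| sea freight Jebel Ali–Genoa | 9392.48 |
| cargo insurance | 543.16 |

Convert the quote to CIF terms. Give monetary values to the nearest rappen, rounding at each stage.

Not relevant to the conversion: origin terminal — on the seller under both FOB and CIF; already in the FOB price and stays in the CIF price.
From FOB to CIF, the seller additionally bears: freight, insurance.
CIF price = 43325.69 + 9392.48 + 543.16 = 53261.33

CIF price: CHF 53261.33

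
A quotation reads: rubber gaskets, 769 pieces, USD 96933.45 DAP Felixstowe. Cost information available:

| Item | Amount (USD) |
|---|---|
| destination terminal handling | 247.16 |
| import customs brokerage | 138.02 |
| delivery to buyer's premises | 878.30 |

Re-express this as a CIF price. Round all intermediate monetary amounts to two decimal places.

CIF price: USD 95807.99

Not relevant to the conversion: brokerage — on the buyer under both terms; not part of either seller's price.
From DAP to CIF, the seller no longer bears: destination terminal, delivery.
CIF price = 96933.45 − 247.16 − 878.30 = 95807.99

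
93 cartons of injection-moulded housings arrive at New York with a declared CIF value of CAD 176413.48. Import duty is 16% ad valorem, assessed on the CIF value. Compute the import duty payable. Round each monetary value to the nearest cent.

Import duty: CAD 28226.16

Import duty = 176413.48 × 16% = 28226.16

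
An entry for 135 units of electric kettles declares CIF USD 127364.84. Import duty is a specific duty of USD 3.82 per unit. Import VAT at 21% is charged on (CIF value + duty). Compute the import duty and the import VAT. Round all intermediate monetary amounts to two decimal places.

Import duty = 135 × 3.82 = 515.70
VAT base = CIF + duty = 127364.84 + 515.70 = 127880.54
Import VAT = 127880.54 × 21% = 26854.91

Import duty: USD 515.70; import VAT: USD 26854.91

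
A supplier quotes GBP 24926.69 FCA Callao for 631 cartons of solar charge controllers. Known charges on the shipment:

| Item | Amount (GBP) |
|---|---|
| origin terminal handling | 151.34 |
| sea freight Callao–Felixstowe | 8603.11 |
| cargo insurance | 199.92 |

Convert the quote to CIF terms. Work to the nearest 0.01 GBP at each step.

CIF price: GBP 33881.06

From FCA to CIF, the seller additionally bears: origin terminal, freight, insurance.
CIF price = 24926.69 + 151.34 + 8603.11 + 199.92 = 33881.06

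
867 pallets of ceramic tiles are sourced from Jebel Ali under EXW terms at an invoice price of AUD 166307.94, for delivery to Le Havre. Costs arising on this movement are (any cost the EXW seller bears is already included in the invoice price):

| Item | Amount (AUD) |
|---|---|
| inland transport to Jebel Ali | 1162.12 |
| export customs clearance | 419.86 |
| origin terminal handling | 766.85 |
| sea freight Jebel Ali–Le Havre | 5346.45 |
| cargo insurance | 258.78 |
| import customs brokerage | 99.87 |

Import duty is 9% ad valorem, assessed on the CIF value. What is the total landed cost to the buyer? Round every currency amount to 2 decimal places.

EXW: the seller makes goods available at their premises; the buyer bears all onward costs.
CIF value = EXW price + inland to port + export clearance + origin terminal + freight + insurance = 166307.94 + 1162.12 + 419.86 + 766.85 + 5346.45 + 258.78 = 174262.00
Import duty = 174262.00 × 9% = 15683.58
Buyer bears: inland to port 1162.12 + export clearance 419.86 + origin terminal 766.85 + freight 5346.45 + insurance 258.78 + brokerage 99.87 + duty 15683.58 = 23737.51
Landed cost = invoice 166307.94 + 23737.51 = 190045.45

Total landed cost: AUD 190045.45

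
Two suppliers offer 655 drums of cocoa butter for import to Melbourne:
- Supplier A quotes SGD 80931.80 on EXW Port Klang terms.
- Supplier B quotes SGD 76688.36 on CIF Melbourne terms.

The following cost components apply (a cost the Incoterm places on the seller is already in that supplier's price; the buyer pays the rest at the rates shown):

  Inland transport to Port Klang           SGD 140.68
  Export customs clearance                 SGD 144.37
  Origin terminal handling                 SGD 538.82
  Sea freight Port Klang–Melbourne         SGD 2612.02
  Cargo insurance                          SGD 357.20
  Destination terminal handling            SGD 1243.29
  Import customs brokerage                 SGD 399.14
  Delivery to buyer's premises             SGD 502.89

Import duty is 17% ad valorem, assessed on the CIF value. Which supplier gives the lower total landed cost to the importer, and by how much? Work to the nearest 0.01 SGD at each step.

Supplier A (EXW):
CIF value = EXW price + inland to port + export clearance + origin terminal + freight + insurance = 80931.80 + 140.68 + 144.37 + 538.82 + 2612.02 + 357.20 = 84724.89
Import duty = 84724.89 × 17% = 14403.23
Buyer bears (A): 140.68 + 144.37 + 538.82 + 2612.02 + 357.20 + 1243.29 + 399.14 + 502.89 = 5938.41
Landed cost (A) = invoice 80931.80 + 5938.41 + duty 14403.23 = 101273.44
Supplier B (CIF):
The CIF price already equals the CIF value: 76688.36
Import duty = 76688.36 × 17% = 13037.02
Buyer bears (B): 1243.29 + 399.14 + 502.89 = 2145.32
Landed cost (B) = invoice 76688.36 + 2145.32 + duty 13037.02 = 91870.70
Difference = |101273.44 − 91870.70| = 9402.74

Supplier B is cheaper by SGD 9402.74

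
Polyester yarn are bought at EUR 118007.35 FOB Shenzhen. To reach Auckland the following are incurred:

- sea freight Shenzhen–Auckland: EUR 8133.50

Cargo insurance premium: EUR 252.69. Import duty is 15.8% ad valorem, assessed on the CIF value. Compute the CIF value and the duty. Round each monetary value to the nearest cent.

CIF = FOB price + freight + insurance
CIF = 118007.35 + 8133.50 + 252.69 = 126393.54
Import duty = 126393.54 × 15.8% = 19970.18

CIF value: EUR 126393.54; import duty: EUR 19970.18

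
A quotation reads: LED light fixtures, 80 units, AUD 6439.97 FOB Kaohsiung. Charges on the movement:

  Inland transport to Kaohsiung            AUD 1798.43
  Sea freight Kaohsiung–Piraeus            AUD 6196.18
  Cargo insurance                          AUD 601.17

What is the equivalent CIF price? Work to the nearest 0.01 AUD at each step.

Not relevant to the conversion: inland to port — on the seller under both FOB and CIF; already in the FOB price and stays in the CIF price.
From FOB to CIF, the seller additionally bears: freight, insurance.
CIF price = 6439.97 + 6196.18 + 601.17 = 13237.32

CIF price: AUD 13237.32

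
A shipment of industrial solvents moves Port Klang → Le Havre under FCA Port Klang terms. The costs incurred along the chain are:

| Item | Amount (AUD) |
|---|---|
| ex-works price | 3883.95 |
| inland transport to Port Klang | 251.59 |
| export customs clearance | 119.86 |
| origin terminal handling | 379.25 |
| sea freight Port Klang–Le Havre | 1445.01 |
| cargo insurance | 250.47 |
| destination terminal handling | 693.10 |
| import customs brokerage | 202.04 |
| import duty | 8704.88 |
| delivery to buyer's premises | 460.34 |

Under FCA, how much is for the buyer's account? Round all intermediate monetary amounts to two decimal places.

Buyer's account: AUD 12135.09

FCA: the seller delivers export-cleared goods to the carrier; the buyer bears costs from that point.
Seller's account: goods 3883.95 + inland to port 251.59 + export clearance 119.86 = 4255.40
Buyer's account: origin terminal 379.25 + freight 1445.01 + insurance 250.47 + destination terminal 693.10 + brokerage 202.04 + duty 8704.88 + delivery 460.34 = 12135.09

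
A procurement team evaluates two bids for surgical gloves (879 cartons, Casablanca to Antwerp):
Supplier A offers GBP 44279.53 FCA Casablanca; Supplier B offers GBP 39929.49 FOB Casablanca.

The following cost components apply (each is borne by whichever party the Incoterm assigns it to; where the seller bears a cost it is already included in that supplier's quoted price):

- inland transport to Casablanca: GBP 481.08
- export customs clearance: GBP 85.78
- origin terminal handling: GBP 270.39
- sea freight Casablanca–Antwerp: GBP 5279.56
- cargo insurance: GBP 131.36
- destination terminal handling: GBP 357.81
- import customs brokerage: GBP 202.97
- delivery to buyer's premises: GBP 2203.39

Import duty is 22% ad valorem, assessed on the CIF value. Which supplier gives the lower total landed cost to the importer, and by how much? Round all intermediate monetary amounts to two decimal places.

Supplier B is cheaper by GBP 5636.92

Supplier A (FCA):
CIF value = FCA price + origin terminal + freight + insurance = 44279.53 + 270.39 + 5279.56 + 131.36 = 49960.84
Import duty = 49960.84 × 22% = 10991.38
Buyer bears (A): 270.39 + 5279.56 + 131.36 + 357.81 + 202.97 + 2203.39 = 8445.48
Landed cost (A) = invoice 44279.53 + 8445.48 + duty 10991.38 = 63716.39
Supplier B (FOB):
CIF value = FOB price + freight + insurance = 39929.49 + 5279.56 + 131.36 = 45340.41
Import duty = 45340.41 × 22% = 9974.89
Buyer bears (B): 5279.56 + 131.36 + 357.81 + 202.97 + 2203.39 = 8175.09
Landed cost (B) = invoice 39929.49 + 8175.09 + duty 9974.89 = 58079.47
Difference = |63716.39 − 58079.47| = 5636.92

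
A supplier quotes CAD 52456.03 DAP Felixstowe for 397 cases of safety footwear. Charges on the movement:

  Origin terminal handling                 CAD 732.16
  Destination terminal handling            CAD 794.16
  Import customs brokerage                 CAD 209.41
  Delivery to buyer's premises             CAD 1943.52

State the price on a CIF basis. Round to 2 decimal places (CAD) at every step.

Not relevant to the conversion: origin terminal — on the seller under both DAP and CIF; already in the DAP price and stays in the CIF price. brokerage — on the buyer under both terms; not part of either seller's price.
From DAP to CIF, the seller no longer bears: destination terminal, delivery.
CIF price = 52456.03 − 794.16 − 1943.52 = 49718.35

CIF price: CAD 49718.35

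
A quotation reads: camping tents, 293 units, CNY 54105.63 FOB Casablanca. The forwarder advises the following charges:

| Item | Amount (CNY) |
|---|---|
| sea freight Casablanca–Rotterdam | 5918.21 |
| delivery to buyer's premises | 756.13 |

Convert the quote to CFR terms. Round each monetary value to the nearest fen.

Not relevant to the conversion: delivery — on the buyer under both terms; not part of either seller's price.
From FOB to CFR, the seller additionally bears: freight.
CFR price = 54105.63 + 5918.21 = 60023.84

CFR price: CNY 60023.84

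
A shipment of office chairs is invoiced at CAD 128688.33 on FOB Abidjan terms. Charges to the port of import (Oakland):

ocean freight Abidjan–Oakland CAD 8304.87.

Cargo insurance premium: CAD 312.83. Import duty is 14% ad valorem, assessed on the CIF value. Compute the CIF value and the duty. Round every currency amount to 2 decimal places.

CIF value: CAD 137306.03; import duty: CAD 19222.84

CIF = FOB price + freight + insurance
CIF = 128688.33 + 8304.87 + 312.83 = 137306.03
Import duty = 137306.03 × 14% = 19222.84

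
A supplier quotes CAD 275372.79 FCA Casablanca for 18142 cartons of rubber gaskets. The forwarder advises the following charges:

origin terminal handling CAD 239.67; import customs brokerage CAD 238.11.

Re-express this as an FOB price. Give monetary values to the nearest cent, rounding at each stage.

Not relevant to the conversion: brokerage — on the buyer under both terms; not part of either seller's price.
From FCA to FOB, the seller additionally bears: origin terminal.
FOB price = 275372.79 + 239.67 = 275612.46

FOB price: CAD 275612.46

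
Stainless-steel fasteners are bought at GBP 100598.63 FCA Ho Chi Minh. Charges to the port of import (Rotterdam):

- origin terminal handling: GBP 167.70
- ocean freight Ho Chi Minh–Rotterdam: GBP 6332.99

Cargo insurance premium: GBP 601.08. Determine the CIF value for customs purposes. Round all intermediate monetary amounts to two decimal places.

CIF value: GBP 107700.40

CIF = FCA price + pre-shipment costs + freight + insurance
CIF = 100598.63 + 167.70 + 6332.99 + 601.08 = 107700.40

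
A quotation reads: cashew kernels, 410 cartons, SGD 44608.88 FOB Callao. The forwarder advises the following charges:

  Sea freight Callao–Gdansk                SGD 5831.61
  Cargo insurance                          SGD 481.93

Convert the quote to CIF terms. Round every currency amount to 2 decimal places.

CIF price: SGD 50922.42

From FOB to CIF, the seller additionally bears: freight, insurance.
CIF price = 44608.88 + 5831.61 + 481.93 = 50922.42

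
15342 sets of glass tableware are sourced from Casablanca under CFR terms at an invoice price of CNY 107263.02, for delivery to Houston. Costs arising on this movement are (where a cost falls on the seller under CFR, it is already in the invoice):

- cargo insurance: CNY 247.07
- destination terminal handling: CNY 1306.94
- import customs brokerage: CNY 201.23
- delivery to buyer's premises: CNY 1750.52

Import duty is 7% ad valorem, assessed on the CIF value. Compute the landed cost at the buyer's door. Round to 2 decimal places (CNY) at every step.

Total landed cost: CNY 118294.49

CFR: the seller pays costs through ocean freight to the destination port, but not insurance.
CIF value = CFR price + insurance = 107263.02 + 247.07 = 107510.09
Import duty = 107510.09 × 7% = 7525.71
Buyer bears: insurance 247.07 + destination terminal 1306.94 + brokerage 201.23 + delivery 1750.52 + duty 7525.71 = 11031.47
Landed cost = invoice 107263.02 + 11031.47 = 118294.49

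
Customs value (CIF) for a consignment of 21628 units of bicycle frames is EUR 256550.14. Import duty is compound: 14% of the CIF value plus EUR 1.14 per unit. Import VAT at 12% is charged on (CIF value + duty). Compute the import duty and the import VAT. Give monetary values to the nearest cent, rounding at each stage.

Import duty: EUR 60572.94; import VAT: EUR 38054.77

Ad valorem component: 256550.14 × 14% = 35917.02
Specific component: 21628 × 1.14 = 24655.92
Import duty = 35917.02 + 24655.92 = 60572.94
VAT base = CIF + duty = 256550.14 + 60572.94 = 317123.08
Import VAT = 317123.08 × 12% = 38054.77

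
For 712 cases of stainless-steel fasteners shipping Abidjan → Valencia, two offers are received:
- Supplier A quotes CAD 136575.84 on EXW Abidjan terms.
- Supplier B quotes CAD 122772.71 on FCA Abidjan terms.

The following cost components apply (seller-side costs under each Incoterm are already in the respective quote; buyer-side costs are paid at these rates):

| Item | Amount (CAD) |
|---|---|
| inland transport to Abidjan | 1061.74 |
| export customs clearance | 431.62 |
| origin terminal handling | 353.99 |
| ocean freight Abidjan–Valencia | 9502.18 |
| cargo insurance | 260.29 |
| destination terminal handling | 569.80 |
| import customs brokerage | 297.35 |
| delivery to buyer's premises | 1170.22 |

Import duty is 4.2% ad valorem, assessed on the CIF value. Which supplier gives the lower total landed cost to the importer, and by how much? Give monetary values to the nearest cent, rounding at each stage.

Supplier B is cheaper by CAD 15938.94

Supplier A (EXW):
CIF value = EXW price + inland to port + export clearance + origin terminal + freight + insurance = 136575.84 + 1061.74 + 431.62 + 353.99 + 9502.18 + 260.29 = 148185.66
Import duty = 148185.66 × 4.2% = 6223.80
Buyer bears (A): 1061.74 + 431.62 + 353.99 + 9502.18 + 260.29 + 569.80 + 297.35 + 1170.22 = 13647.19
Landed cost (A) = invoice 136575.84 + 13647.19 + duty 6223.80 = 156446.83
Supplier B (FCA):
CIF value = FCA price + origin terminal + freight + insurance = 122772.71 + 353.99 + 9502.18 + 260.29 = 132889.17
Import duty = 132889.17 × 4.2% = 5581.35
Buyer bears (B): 353.99 + 9502.18 + 260.29 + 569.80 + 297.35 + 1170.22 = 12153.83
Landed cost (B) = invoice 122772.71 + 12153.83 + duty 5581.35 = 140507.89
Difference = |156446.83 − 140507.89| = 15938.94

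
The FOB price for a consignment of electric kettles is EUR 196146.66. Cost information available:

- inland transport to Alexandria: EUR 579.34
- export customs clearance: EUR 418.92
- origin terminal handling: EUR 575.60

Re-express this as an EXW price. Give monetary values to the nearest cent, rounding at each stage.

EXW price: EUR 194572.80

From FOB to EXW, the seller no longer bears: inland to port, export clearance, origin terminal.
EXW price = 196146.66 − 579.34 − 418.92 − 575.60 = 194572.80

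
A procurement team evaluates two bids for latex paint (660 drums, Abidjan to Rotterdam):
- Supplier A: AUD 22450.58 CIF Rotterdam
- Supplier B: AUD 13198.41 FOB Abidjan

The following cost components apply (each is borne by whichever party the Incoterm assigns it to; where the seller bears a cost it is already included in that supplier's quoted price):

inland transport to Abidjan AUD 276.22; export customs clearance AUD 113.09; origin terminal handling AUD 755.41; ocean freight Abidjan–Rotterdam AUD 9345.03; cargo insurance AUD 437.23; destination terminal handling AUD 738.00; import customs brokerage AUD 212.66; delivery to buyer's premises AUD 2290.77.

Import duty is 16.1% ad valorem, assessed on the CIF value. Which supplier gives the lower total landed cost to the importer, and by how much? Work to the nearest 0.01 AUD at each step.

Supplier A is cheaper by AUD 615.44

Supplier A (CIF):
The CIF price already equals the CIF value: 22450.58
Import duty = 22450.58 × 16.1% = 3614.54
Buyer bears (A): 738.00 + 212.66 + 2290.77 = 3241.43
Landed cost (A) = invoice 22450.58 + 3241.43 + duty 3614.54 = 29306.55
Supplier B (FOB):
CIF value = FOB price + freight + insurance = 13198.41 + 9345.03 + 437.23 = 22980.67
Import duty = 22980.67 × 16.1% = 3699.89
Buyer bears (B): 9345.03 + 437.23 + 738.00 + 212.66 + 2290.77 = 13023.69
Landed cost (B) = invoice 13198.41 + 13023.69 + duty 3699.89 = 29921.99
Difference = |29306.55 − 29921.99| = 615.44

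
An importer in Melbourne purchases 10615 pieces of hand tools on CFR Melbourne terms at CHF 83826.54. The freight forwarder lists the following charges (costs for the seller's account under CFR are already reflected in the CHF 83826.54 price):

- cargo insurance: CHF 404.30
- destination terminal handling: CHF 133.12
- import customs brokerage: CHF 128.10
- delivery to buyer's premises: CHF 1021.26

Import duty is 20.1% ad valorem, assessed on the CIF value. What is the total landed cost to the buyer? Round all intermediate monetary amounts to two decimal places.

Total landed cost: CHF 102443.72

CFR: the seller pays costs through ocean freight to the destination port, but not insurance.
CIF value = CFR price + insurance = 83826.54 + 404.30 = 84230.84
Import duty = 84230.84 × 20.1% = 16930.40
Buyer bears: insurance 404.30 + destination terminal 133.12 + brokerage 128.10 + delivery 1021.26 + duty 16930.40 = 18617.18
Landed cost = invoice 83826.54 + 18617.18 = 102443.72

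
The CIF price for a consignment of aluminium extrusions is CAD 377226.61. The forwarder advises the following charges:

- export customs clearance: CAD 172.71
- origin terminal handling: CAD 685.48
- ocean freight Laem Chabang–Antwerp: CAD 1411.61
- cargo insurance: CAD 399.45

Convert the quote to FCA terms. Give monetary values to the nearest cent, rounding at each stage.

FCA price: CAD 374730.07

Not relevant to the conversion: export clearance — on the seller under both CIF and FCA; already in the CIF price and stays in the FCA price.
From CIF to FCA, the seller no longer bears: origin terminal, freight, insurance.
FCA price = 377226.61 − 685.48 − 1411.61 − 399.45 = 374730.07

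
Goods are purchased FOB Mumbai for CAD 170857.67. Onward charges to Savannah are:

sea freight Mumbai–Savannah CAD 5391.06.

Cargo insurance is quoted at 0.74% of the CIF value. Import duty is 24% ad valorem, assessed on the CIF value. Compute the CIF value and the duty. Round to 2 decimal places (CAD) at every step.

CIF value: CAD 177562.69; import duty: CAD 42615.05

Let C be the CIF value. C = FOB price + freight + 0.74% × C
C − 0.74% × C = 170857.67 + 5391.06
0.9926 × C = 176248.73
C = 176248.73 / 0.9926 = 177562.69
Insurance premium = 0.74% × 177562.69 = 1313.96
Import duty = 177562.69 × 24% = 42615.05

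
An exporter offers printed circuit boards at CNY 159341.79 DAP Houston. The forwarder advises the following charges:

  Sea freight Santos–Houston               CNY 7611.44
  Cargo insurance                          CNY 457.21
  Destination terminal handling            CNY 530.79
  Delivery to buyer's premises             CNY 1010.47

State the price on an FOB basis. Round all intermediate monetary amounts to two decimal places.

From DAP to FOB, the seller no longer bears: freight, insurance, destination terminal, delivery.
FOB price = 159341.79 − 7611.44 − 457.21 − 530.79 − 1010.47 = 149731.88

FOB price: CNY 149731.88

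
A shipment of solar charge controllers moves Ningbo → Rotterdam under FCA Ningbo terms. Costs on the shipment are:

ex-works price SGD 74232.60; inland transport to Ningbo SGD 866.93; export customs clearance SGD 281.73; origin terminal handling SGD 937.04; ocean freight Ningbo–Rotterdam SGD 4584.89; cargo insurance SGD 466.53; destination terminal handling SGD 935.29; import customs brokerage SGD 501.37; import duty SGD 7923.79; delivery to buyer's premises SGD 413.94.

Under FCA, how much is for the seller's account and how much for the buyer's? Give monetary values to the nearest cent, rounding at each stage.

Seller: SGD 75381.26; buyer: SGD 15762.85

FCA: the seller delivers export-cleared goods to the carrier; the buyer bears costs from that point.
Seller's account: goods 74232.60 + inland to port 866.93 + export clearance 281.73 = 75381.26
Buyer's account: origin terminal 937.04 + freight 4584.89 + insurance 466.53 + destination terminal 935.29 + brokerage 501.37 + duty 7923.79 + delivery 413.94 = 15762.85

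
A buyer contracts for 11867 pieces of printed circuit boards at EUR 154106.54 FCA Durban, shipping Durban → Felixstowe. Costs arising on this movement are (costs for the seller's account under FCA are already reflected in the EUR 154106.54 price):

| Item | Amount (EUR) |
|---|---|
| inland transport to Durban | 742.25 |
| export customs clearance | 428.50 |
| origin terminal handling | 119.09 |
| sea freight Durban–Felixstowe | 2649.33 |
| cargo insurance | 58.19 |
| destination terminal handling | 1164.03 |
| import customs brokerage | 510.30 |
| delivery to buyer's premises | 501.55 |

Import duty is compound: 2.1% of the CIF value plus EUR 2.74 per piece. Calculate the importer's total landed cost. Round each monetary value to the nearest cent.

FCA: the seller delivers export-cleared goods to the carrier; the buyer bears costs from that point.
Already in the invoice (seller's account under FCA): inland to port, export clearance — exclude.
CIF value = FCA price + origin terminal + freight + insurance = 154106.54 + 119.09 + 2649.33 + 58.19 = 156933.15
Ad valorem component: 156933.15 × 2.1% = 3295.60
Specific component: 11867 × 2.74 = 32515.58
Import duty = 3295.60 + 32515.58 = 35811.18
Buyer bears: origin terminal 119.09 + freight 2649.33 + insurance 58.19 + destination terminal 1164.03 + brokerage 510.30 + delivery 501.55 + duty 35811.18 = 40813.67
Landed cost = invoice 154106.54 + 40813.67 = 194920.21

Total landed cost: EUR 194920.21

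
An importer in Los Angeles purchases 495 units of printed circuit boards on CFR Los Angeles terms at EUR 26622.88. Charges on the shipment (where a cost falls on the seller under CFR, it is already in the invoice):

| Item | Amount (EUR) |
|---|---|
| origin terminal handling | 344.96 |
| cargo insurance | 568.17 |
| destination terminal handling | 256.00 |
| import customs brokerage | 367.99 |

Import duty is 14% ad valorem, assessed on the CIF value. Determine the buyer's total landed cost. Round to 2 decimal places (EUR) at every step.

CFR: the seller pays costs through ocean freight to the destination port, but not insurance.
Already in the invoice (seller's account under CFR): origin terminal — exclude.
CIF value = CFR price + insurance = 26622.88 + 568.17 = 27191.05
Import duty = 27191.05 × 14% = 3806.75
Buyer bears: insurance 568.17 + destination terminal 256.00 + brokerage 367.99 + duty 3806.75 = 4998.91
Landed cost = invoice 26622.88 + 4998.91 = 31621.79

Total landed cost: EUR 31621.79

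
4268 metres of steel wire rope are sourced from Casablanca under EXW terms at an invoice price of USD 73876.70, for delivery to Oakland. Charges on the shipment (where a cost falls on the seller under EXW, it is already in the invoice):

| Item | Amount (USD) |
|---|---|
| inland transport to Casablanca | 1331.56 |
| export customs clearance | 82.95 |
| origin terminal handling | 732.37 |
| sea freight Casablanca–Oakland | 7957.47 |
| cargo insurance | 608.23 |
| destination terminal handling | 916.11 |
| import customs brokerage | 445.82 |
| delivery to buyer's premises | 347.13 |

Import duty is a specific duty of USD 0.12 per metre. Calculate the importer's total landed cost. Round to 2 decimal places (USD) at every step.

Total landed cost: USD 86810.50

EXW: the seller makes goods available at their premises; the buyer bears all onward costs.
CIF value = EXW price + inland to port + export clearance + origin terminal + freight + insurance = 73876.70 + 1331.56 + 82.95 + 732.37 + 7957.47 + 608.23 = 84589.28
Import duty = 4268 × 0.12 = 512.16
Buyer bears: inland to port 1331.56 + export clearance 82.95 + origin terminal 732.37 + freight 7957.47 + insurance 608.23 + destination terminal 916.11 + brokerage 445.82 + delivery 347.13 + duty 512.16 = 12933.80
Landed cost = invoice 73876.70 + 12933.80 = 86810.50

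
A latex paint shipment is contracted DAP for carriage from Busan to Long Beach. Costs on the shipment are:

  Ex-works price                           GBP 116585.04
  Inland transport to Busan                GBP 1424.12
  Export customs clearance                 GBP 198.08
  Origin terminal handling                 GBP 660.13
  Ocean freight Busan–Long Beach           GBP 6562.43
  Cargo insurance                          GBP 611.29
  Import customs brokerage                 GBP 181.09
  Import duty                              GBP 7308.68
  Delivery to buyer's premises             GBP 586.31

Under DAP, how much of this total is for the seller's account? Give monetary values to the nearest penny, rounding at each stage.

DAP: the seller bears all costs to the named destination except import duty and clearance.
Seller's account: goods 116585.04 + inland to port 1424.12 + export clearance 198.08 + origin terminal 660.13 + freight 6562.43 + insurance 611.29 + delivery 586.31 = 126627.40
Buyer's account: brokerage 181.09 + duty 7308.68 = 7489.77

Seller's account: GBP 126627.40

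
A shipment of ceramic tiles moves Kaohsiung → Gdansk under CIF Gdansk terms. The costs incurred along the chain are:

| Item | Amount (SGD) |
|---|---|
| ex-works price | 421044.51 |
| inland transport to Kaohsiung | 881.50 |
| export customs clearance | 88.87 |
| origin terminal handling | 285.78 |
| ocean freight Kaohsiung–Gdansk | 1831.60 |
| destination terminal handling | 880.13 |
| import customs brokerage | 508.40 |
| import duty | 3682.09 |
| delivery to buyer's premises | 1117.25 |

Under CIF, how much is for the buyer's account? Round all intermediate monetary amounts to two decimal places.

CIF: the seller pays costs through ocean freight and marine insurance to the destination port.
Seller's account: goods 421044.51 + inland to port 881.50 + export clearance 88.87 + origin terminal 285.78 + freight 1831.60 = 424132.26
Buyer's account: destination terminal 880.13 + brokerage 508.40 + duty 3682.09 + delivery 1117.25 = 6187.87

Buyer's account: SGD 6187.87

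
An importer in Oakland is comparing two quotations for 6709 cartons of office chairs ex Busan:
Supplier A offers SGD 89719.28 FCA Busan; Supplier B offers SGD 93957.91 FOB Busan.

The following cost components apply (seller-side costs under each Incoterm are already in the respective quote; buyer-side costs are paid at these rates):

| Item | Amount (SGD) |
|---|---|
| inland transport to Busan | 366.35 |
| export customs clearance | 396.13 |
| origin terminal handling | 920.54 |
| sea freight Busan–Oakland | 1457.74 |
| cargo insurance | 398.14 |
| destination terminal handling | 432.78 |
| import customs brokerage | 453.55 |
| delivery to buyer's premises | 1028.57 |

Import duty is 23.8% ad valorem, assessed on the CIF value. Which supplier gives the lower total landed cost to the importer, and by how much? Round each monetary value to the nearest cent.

Supplier A (FCA):
CIF value = FCA price + origin terminal + freight + insurance = 89719.28 + 920.54 + 1457.74 + 398.14 = 92495.70
Import duty = 92495.70 × 23.8% = 22013.98
Buyer bears (A): 920.54 + 1457.74 + 398.14 + 432.78 + 453.55 + 1028.57 = 4691.32
Landed cost (A) = invoice 89719.28 + 4691.32 + duty 22013.98 = 116424.58
Supplier B (FOB):
CIF value = FOB price + freight + insurance = 93957.91 + 1457.74 + 398.14 = 95813.79
Import duty = 95813.79 × 23.8% = 22803.68
Buyer bears (B): 1457.74 + 398.14 + 432.78 + 453.55 + 1028.57 = 3770.78
Landed cost (B) = invoice 93957.91 + 3770.78 + duty 22803.68 = 120532.37
Difference = |116424.58 − 120532.37| = 4107.79

Supplier A is cheaper by SGD 4107.79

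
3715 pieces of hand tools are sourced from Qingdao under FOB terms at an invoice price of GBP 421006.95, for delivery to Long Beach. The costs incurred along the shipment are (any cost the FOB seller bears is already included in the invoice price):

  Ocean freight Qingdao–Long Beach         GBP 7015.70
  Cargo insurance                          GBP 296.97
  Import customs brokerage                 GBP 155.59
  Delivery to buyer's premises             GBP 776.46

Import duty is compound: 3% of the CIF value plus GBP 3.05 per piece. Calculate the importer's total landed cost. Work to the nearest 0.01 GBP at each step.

FOB: the seller bears costs until goods are on board at the origin port; the buyer bears freight, insurance and all costs thereafter.
CIF value = FOB price + freight + insurance = 421006.95 + 7015.70 + 296.97 = 428319.62
Ad valorem component: 428319.62 × 3% = 12849.59
Specific component: 3715 × 3.05 = 11330.75
Import duty = 12849.59 + 11330.75 = 24180.34
Buyer bears: freight 7015.70 + insurance 296.97 + brokerage 155.59 + delivery 776.46 + duty 24180.34 = 32425.06
Landed cost = invoice 421006.95 + 32425.06 = 453432.01

Total landed cost: GBP 453432.01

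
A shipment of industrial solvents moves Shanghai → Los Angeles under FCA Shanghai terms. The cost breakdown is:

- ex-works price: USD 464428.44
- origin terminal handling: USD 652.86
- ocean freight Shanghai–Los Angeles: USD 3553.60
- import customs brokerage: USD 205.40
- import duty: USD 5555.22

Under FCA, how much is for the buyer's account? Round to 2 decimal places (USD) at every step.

Buyer's account: USD 9967.08

FCA: the seller delivers export-cleared goods to the carrier; the buyer bears costs from that point.
Seller's account: goods 464428.44 = 464428.44
Buyer's account: origin terminal 652.86 + freight 3553.60 + brokerage 205.40 + duty 5555.22 = 9967.08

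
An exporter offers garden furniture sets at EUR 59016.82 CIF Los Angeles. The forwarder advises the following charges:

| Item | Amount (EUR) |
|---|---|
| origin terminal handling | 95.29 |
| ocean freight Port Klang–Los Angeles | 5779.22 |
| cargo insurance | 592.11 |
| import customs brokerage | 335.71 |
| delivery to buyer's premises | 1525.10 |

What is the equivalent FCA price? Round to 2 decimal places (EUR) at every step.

Not relevant to the conversion: brokerage, delivery — on the buyer under both terms; not part of either seller's price.
From CIF to FCA, the seller no longer bears: origin terminal, freight, insurance.
FCA price = 59016.82 − 95.29 − 5779.22 − 592.11 = 52550.20

FCA price: EUR 52550.20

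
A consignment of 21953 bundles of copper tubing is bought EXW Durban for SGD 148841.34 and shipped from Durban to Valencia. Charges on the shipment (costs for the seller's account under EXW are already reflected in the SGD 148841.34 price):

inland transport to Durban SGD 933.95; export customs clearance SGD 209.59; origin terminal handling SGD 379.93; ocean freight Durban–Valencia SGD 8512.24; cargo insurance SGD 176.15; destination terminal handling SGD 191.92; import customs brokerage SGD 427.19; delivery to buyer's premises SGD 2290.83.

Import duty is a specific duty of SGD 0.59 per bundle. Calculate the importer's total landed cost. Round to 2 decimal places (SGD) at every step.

EXW: the seller makes goods available at their premises; the buyer bears all onward costs.
CIF value = EXW price + inland to port + export clearance + origin terminal + freight + insurance = 148841.34 + 933.95 + 209.59 + 379.93 + 8512.24 + 176.15 = 159053.20
Import duty = 21953 × 0.59 = 12952.27
Buyer bears: inland to port 933.95 + export clearance 209.59 + origin terminal 379.93 + freight 8512.24 + insurance 176.15 + destination terminal 191.92 + brokerage 427.19 + delivery 2290.83 + duty 12952.27 = 26074.07
Landed cost = invoice 148841.34 + 26074.07 = 174915.41

Total landed cost: SGD 174915.41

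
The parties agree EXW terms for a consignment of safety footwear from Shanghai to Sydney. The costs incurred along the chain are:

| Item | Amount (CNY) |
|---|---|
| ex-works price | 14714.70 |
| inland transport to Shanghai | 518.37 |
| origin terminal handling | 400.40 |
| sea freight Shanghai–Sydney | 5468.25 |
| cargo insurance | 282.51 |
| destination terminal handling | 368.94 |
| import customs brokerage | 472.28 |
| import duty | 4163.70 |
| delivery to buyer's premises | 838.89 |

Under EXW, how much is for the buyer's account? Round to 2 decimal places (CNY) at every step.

EXW: the seller makes goods available at their premises; the buyer bears all onward costs.
Seller's account: goods 14714.70 = 14714.70
Buyer's account: inland to port 518.37 + origin terminal 400.40 + freight 5468.25 + insurance 282.51 + destination terminal 368.94 + brokerage 472.28 + duty 4163.70 + delivery 838.89 = 12513.34

Buyer's account: CNY 12513.34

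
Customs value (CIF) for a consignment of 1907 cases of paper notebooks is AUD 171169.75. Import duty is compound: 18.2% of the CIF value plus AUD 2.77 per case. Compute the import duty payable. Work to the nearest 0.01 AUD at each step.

Ad valorem component: 171169.75 × 18.2% = 31152.89
Specific component: 1907 × 2.77 = 5282.39
Import duty = 31152.89 + 5282.39 = 36435.28

Import duty: AUD 36435.28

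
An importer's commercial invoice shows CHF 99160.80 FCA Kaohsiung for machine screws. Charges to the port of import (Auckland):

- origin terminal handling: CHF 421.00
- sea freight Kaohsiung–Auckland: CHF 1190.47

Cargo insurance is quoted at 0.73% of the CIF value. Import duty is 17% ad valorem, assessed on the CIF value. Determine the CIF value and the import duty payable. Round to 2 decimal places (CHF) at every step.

CIF value: CHF 101513.32; import duty: CHF 17257.26

Let C be the CIF value. C = FCA price + pre-shipment costs + freight + 0.73% × C
C − 0.73% × C = 99160.80 + 421.00 + 1190.47
0.9927 × C = 100772.27
C = 100772.27 / 0.9927 = 101513.32
Insurance premium = 0.73% × 101513.32 = 741.05
Import duty = 101513.32 × 17% = 17257.26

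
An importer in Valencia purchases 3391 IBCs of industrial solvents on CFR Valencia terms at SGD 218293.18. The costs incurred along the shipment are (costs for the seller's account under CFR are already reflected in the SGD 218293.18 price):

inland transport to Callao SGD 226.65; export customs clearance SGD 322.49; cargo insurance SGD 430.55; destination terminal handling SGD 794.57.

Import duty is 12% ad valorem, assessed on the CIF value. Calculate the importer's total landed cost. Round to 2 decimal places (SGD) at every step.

Total landed cost: SGD 245765.15

CFR: the seller pays costs through ocean freight to the destination port, but not insurance.
Already in the invoice (seller's account under CFR): inland to port, export clearance — exclude.
CIF value = CFR price + insurance = 218293.18 + 430.55 = 218723.73
Import duty = 218723.73 × 12% = 26246.85
Buyer bears: insurance 430.55 + destination terminal 794.57 + duty 26246.85 = 27471.97
Landed cost = invoice 218293.18 + 27471.97 = 245765.15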